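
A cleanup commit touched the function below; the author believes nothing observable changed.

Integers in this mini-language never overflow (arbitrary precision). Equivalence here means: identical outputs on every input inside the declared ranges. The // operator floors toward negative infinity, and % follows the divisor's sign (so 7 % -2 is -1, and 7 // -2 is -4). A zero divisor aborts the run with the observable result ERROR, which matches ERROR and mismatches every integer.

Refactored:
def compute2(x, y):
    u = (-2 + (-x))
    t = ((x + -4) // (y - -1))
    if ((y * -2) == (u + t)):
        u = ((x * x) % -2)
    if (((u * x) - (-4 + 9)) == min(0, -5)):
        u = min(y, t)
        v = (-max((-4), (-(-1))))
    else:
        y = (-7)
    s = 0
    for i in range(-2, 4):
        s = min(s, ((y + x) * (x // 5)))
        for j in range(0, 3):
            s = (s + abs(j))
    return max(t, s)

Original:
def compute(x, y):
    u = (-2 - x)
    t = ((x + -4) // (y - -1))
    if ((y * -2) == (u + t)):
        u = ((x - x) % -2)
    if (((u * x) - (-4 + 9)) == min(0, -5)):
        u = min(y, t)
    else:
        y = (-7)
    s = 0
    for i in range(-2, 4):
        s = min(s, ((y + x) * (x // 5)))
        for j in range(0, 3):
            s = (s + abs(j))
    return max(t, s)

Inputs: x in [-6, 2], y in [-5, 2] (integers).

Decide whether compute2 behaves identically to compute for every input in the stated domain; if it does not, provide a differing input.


Not equivalent: x=-5, y=1 separates them (7 vs 15).
compute: u=3, then t=-5, then ((y * -2) == (u + t)) is true, then u=0, then (((u * x) - (-4 + 9)) == min(0, -5)) is true, then u=-5, then s=0, then (i=-2), then s=0, then (j=0), then s=0, then (j=1), then s=1, then (j=2), then s=3, then (i=-1), then s=3, then (j=0), then s=3, then (j=1), then s=4, then (j=2), then s=6, then (i=0), then s=4, then (j=0), then s=4, then (j=1), then s=5, then (j=2), then s=7, then (i=1), then s=4, then (j=0), then s=4, then (j=1), then s=5, then (j=2), then s=7, then (i=2), then s=4, then (j=0), then s=4, then (j=1), then s=5, then (j=2), then s=7, then (i=3), then s=4, then (j=0), then s=4, then (j=1), then s=5, then (j=2), then s=7, then returns 7
compute2: u=3, then t=-5, then ((y * -2) == (u + t)) is true, then u=-1, then (((u * x) - (-4 + 9)) == min(0, -5)) is false, then y=-7, then s=0, then (i=-2), then s=0, then (j=0), then s=0, then (j=1), then s=1, then (j=2), then s=3, then (i=-1), then s=3, then (j=0), then s=3, then (j=1), then s=4, then (j=2), then s=6, then (i=0), then s=6, then (j=0), then s=6, then (j=1), then s=7, then (j=2), then s=9, then (i=1), then s=9, then (j=0), then s=9, then (j=1), then s=10, then (j=2), then s=12, then (i=2), then s=12, then (j=0), then s=12, then (j=1), then s=13, then (j=2), then s=15, then (i=3), then s=12, then (j=0), then s=12, then (j=1), then s=13, then (j=2), then s=15, then returns 15
verdict: not equivalent; witness: x=-5, y=1


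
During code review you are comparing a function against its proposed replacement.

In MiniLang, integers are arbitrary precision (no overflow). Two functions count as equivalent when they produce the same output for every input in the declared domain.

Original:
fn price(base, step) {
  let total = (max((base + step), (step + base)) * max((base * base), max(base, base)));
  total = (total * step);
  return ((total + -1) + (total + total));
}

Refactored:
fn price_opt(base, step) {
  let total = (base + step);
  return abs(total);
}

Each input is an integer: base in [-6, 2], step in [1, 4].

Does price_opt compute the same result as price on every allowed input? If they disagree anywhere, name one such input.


The rewrite breaks on base=-6, step=1, where the results are -541 and 5.
price: total becomes -180; next total becomes -180; next final value -541
price_opt: total becomes -5; next final value 5
verdict: not equivalent; witness: base=-6, step=1


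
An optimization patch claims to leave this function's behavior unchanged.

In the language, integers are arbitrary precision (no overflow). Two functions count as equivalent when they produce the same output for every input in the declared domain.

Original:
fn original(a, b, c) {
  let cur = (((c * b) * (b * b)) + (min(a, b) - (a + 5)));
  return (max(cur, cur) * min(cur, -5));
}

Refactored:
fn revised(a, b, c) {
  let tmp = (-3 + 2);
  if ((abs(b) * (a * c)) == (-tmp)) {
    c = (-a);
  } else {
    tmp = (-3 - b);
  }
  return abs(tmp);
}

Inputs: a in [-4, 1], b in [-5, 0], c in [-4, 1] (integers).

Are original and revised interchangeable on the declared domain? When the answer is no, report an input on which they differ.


Take a=-4, b=-5, c=-4.
original: cur becomes 494; next final value -2470
revised: tmp becomes -1; next ((abs(b) * (a * c)) == (-tmp)) evaluates to false; next tmp becomes 2; next final value 2
-2470 and 2 differ, so these are not the same function on this domain.
verdict: not equivalent; witness: a=-4, b=-5, c=-4


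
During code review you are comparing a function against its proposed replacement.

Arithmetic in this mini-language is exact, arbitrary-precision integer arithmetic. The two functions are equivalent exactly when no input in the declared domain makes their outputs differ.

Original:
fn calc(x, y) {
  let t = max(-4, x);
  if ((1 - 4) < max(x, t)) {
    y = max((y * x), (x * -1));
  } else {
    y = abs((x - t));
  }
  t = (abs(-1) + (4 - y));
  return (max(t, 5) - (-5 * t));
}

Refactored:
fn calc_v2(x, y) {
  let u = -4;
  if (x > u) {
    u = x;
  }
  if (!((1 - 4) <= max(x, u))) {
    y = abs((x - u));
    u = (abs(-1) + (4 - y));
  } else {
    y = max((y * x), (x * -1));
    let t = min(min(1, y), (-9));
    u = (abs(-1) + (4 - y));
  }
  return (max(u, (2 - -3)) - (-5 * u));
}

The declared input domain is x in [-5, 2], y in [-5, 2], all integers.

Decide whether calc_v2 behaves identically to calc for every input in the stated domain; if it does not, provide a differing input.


The rewrite breaks on x=-3, y=-5, where the results are 30 and -45.
calc: t = -3; ((1 - 4) < max(x, t)) -> false; y = 0; t = 5; return 30
calc_v2: u = -4; (x > u) -> true; u = -3; (!((1 - 4) <= max(x, u))) -> false; y = 15; t = -9; u = -10; return -45
verdict: not equivalent; witness: x=-3, y=-5


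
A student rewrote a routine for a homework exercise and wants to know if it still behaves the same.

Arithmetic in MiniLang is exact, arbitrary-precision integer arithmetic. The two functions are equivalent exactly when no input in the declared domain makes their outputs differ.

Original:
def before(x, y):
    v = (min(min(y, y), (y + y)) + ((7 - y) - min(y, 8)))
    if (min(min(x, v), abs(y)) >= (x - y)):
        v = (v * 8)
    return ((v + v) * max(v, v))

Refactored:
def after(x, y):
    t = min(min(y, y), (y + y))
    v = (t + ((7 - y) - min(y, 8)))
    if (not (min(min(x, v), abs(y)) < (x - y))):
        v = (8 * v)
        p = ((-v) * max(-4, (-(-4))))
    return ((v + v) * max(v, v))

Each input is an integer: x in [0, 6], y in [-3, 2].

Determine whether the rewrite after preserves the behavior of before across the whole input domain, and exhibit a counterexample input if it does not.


Equivalent — the differences include constant usage differs, and min/max/abs usage differs, and boolean connective usage differs, and local variable names differ, and statement counts differ, and comparison usage differs, and arithmetic usage differs, yet no declared input distinguishes the two.
Spot check at x=5, y=-1 — before: v=7, then (min(min(x, v), abs(y)) >= (x - y)) is false, then returns 98. after: t=-2, then v=7, then (not (min(min(x, v), abs(y)) < (x - y))) is false, then returns 98. Both give 98.
Sweeping the whole domain (42 inputs) finds no disagreement.
verdict: equivalent


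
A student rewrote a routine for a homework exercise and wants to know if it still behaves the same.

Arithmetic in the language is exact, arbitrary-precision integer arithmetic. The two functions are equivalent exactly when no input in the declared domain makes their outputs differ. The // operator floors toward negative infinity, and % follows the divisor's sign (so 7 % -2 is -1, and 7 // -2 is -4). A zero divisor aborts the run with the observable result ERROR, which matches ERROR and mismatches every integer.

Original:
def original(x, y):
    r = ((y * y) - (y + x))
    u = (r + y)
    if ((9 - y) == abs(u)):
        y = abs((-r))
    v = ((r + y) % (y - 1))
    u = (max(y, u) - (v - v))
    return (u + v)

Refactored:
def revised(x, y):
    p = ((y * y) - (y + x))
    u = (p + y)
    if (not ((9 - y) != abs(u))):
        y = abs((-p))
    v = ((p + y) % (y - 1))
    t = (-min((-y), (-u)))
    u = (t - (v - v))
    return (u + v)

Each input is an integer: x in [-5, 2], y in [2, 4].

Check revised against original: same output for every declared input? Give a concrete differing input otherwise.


The two versions differ — the changes include min/max/abs usage differs; also boolean connective usage differs; also local variable names differ; also comparison usage differs; also statement counts differ.
Tracing x=1, y=4: original: r := 11 | u := 15 | ((9 - y) == abs(u)): false | v := 0 | u := 15 | result 15 | revised: p := 11 | u := 15 | (not ((9 - y) != abs(u))): false | v := 0 | t := 15 | u := 15 | result 15 — matching result 15.
Across all 24 domain points the two functions coincide.
verdict: equivalent


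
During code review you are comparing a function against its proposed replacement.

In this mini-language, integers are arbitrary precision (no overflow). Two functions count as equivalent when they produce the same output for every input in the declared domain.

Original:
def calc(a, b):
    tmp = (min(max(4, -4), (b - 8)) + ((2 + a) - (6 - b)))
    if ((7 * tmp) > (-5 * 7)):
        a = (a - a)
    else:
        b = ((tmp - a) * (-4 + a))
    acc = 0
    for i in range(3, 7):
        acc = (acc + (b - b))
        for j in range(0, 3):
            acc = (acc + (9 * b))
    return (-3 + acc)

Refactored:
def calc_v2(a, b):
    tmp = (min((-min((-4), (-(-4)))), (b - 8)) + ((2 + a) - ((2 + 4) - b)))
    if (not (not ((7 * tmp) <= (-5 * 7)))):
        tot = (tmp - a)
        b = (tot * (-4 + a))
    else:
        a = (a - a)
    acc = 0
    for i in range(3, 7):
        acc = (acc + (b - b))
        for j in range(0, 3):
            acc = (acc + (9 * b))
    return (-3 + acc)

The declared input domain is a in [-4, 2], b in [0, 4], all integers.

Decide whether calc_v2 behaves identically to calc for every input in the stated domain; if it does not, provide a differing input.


The two versions differ — the changes include statement counts differ, min/max/abs usage differs, local variable names differ, comparison usage differs, constant usage differs, boolean connective usage differs, arithmetic usage differs.
Spot check at a=0, b=2 — calc: tmp = -8; ((7 * tmp) > (-5 * 7)) -> false; b = 32; acc = 0; [i=3]; acc = 0; [j=0]; acc = 288; [j=1]; acc = 576; [j=2]; acc = 864; [i=4]; acc = 864; [j=0]; acc = 1152; [j=1]; acc = 1440; [j=2]; acc = 1728; [i=5]; acc = 1728; [j=0]; acc = 2016; [j=1]; acc = 2304; [j=2]; acc = 2592; [i=6]; acc = 2592; [j=0]; acc = 2880; [j=1]; acc = 3168; [j=2]; acc = 3456; return 3453. calc_v2: tmp = -8; (not (not ((7 * tmp) <= (-5 * 7)))) -> true; tot = -8; b = 32; acc = 0; [i=3]; acc = 0; [j=0]; acc = 288; [j=1]; acc = 576; [j=2]; acc = 864; [i=4]; acc = 864; [j=0]; acc = 1152; [j=1]; acc = 1440; [j=2]; acc = 1728; [i=5]; acc = 1728; [j=0]; acc = 2016; [j=1]; acc = 2304; [j=2]; acc = 2592; [i=6]; acc = 2592; [j=0]; acc = 2880; [j=1]; acc = 3168; [j=2]; acc = 3456; return 3453. Both give 3453.
Sweeping the whole domain (35 inputs) finds no disagreement.
verdict: equivalent


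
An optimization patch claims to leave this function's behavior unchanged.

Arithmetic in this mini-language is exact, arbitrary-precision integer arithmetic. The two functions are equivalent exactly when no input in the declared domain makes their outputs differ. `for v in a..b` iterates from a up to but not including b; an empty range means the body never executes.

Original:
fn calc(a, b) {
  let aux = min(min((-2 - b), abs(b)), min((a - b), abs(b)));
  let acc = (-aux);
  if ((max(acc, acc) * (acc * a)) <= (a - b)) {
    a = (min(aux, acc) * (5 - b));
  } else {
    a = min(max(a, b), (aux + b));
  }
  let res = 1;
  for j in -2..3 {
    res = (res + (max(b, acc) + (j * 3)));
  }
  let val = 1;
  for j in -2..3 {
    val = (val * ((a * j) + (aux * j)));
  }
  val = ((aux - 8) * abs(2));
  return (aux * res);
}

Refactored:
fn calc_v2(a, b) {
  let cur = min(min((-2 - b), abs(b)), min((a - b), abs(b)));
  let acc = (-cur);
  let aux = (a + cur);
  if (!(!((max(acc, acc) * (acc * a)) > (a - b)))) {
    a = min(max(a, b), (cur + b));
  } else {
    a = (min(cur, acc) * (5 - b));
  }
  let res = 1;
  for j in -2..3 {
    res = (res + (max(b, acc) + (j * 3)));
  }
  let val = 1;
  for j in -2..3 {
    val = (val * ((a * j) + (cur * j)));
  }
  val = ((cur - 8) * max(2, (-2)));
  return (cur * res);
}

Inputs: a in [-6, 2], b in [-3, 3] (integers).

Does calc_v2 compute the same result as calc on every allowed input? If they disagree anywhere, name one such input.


Comparing the listings, the differences include: statement counts differ; min/max/abs usage differs; constant usage differs; local variable names differ; boolean connective usage differs; arithmetic usage differs; comparison usage differs.
As a probe, take a=-4, b=2: calc runs aux = -6; acc = 6; ((max(acc, acc) * (acc * a)) <= (a - b)) -> true; a = -18; res = 1; [j=-2]; res = 1; [j=-1]; res = 4; [j=0]; res = 10; [j=1]; res = 19; [j=2]; res = 31; val = 1; [j=-2]; val = 48; [j=-1]; val = 1152; [j=0]; val = 0; [j=1]; val = 0; [j=2]; val = 0; val = -28; return -186; calc_v2 runs cur = -6; acc = 6; aux = -10; (!(!((max(acc, acc) * (acc * a)) > (a - b)))) -> false; a = -18; res = 1; [j=-2]; res = 1; [j=-1]; res = 4; [j=0]; res = 10; [j=1]; res = 19; [j=2]; res = 31; val = 1; [j=-2]; val = 48; [j=-1]; val = 1152; [j=0]; val = 0; [j=1]; val = 0; [j=2]; val = 0; val = -28; return -186; both end at -186.
Checked all 63 inputs in the declared domain: the outputs agree on every one.
verdict: equivalent


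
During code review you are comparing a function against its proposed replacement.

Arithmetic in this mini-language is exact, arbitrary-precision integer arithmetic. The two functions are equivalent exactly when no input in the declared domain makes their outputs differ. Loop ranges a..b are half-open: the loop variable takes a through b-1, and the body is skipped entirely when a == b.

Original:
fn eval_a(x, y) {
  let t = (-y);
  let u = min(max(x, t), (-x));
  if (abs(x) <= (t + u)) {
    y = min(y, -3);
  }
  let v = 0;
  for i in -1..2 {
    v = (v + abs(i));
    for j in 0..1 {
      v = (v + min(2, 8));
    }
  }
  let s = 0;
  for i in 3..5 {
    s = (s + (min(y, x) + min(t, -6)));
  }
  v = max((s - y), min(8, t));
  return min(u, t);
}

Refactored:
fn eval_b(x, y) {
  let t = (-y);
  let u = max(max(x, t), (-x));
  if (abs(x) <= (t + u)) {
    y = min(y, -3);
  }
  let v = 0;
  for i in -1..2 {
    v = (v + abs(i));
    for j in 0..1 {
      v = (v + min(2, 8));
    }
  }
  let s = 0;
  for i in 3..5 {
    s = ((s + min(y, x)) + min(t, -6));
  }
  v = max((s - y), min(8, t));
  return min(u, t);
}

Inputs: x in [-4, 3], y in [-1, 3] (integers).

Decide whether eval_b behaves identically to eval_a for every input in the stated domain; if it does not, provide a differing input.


Not equivalent: x=0, y=-1 separates them (0 vs 1).
eval_a: t := 1 | u := 0 | (abs(x) <= (t + u)): true | y := -3 | v := 0 | iter i=-1: | v := 1 | iter j=0: | v := 3 | iter i=0: | v := 3 | iter j=0: | v := 5 | iter i=1: | v := 6 | iter j=0: | v := 8 | s := 0 | iter i=3: | s := -9 | iter i=4: | s := -18 | v := 1 | result 0
eval_b: t := 1 | u := 1 | (abs(x) <= (t + u)): true | y := -3 | v := 0 | iter i=-1: | v := 1 | iter j=0: | v := 3 | iter i=0: | v := 3 | iter j=0: | v := 5 | iter i=1: | v := 6 | iter j=0: | v := 8 | s := 0 | iter i=3: | s := -9 | iter i=4: | s := -18 | v := 1 | result 1
verdict: not equivalent; witness: x=0, y=-1


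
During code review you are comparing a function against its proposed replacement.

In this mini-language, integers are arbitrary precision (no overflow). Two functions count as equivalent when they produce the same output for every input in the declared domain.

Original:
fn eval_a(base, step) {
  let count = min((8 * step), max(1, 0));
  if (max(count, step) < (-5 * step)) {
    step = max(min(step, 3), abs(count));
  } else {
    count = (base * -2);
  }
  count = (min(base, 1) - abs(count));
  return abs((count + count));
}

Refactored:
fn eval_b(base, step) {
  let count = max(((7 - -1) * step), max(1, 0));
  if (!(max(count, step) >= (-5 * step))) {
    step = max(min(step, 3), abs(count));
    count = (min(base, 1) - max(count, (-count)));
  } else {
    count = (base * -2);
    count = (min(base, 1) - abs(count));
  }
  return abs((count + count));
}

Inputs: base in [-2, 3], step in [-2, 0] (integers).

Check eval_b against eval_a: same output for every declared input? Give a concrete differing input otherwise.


base=-2, step=-2 yields 36 from eval_a but 6 from eval_b.
verdict: not equivalent; witness: base=-2, step=-2


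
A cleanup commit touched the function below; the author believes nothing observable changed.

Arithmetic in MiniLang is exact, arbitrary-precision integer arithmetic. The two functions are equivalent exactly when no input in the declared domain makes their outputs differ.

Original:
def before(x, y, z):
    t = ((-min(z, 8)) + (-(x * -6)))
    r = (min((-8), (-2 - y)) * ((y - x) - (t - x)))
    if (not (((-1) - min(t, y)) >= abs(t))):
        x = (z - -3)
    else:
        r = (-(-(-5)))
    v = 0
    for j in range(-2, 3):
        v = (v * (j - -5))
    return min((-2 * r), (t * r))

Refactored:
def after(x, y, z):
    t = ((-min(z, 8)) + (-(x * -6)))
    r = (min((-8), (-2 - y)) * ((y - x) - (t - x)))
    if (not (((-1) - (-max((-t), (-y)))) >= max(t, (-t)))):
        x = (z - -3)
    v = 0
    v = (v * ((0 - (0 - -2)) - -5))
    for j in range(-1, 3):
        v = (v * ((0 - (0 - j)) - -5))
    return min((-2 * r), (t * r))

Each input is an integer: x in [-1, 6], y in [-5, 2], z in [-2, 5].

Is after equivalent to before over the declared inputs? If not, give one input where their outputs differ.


Try x=-1, y=-5, z=-2.
before: t=-4, then r=8, then (not (((-1) - min(t, y)) >= abs(t))) is false, then r=-5, then v=0, then (j=-2), then v=0, then (j=-1), then v=0, then (j=0), then v=0, then (j=1), then v=0, then (j=2), then v=0, then returns 10
after: t=-4, then r=8, then (not (((-1) - (-max((-t), (-y)))) >= max(t, (-t)))) is false, then v=0, then v=0, then (j=-1), then v=0, then (j=0), then v=0, then (j=1), then v=0, then (j=2), then v=0, then returns -32
10 against -32: the behavior changed.
verdict: not equivalent; witness: x=-1, y=-5, z=-2


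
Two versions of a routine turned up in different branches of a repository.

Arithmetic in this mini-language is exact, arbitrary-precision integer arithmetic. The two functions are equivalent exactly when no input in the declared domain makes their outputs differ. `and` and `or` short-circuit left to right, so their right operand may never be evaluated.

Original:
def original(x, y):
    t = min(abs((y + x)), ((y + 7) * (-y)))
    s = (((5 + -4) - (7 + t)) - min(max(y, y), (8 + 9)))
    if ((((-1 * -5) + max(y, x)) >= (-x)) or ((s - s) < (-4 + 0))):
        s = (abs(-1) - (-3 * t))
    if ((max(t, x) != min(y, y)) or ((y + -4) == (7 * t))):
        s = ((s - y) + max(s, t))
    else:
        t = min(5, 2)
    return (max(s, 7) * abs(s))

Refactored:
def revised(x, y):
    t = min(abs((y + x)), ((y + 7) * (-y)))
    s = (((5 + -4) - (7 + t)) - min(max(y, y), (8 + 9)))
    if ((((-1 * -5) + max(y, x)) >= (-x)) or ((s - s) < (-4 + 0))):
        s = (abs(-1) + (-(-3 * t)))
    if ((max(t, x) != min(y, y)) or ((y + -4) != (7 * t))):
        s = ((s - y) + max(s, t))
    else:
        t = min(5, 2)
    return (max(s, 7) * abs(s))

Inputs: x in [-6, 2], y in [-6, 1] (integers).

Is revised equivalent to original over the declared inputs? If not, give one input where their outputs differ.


The rewrite breaks on x=-5, y=0, where the results are 7 and 14.
original: t=0, then s=-6, then ((((-1 * -5) + max(y, x)) >= (-x)) or ((s - s) < (-4 + 0))) is true, then s=1, then ((max(t, x) != min(y, y)) or ((y + -4) == (7 * t))) is false, then t=2, then returns 7
revised: t=0, then s=-6, then ((((-1 * -5) + max(y, x)) >= (-x)) or ((s - s) < (-4 + 0))) is true, then s=1, then ((max(t, x) != min(y, y)) or ((y + -4) != (7 * t))) is true, then s=2, then returns 14
verdict: not equivalent; witness: x=-5, y=0


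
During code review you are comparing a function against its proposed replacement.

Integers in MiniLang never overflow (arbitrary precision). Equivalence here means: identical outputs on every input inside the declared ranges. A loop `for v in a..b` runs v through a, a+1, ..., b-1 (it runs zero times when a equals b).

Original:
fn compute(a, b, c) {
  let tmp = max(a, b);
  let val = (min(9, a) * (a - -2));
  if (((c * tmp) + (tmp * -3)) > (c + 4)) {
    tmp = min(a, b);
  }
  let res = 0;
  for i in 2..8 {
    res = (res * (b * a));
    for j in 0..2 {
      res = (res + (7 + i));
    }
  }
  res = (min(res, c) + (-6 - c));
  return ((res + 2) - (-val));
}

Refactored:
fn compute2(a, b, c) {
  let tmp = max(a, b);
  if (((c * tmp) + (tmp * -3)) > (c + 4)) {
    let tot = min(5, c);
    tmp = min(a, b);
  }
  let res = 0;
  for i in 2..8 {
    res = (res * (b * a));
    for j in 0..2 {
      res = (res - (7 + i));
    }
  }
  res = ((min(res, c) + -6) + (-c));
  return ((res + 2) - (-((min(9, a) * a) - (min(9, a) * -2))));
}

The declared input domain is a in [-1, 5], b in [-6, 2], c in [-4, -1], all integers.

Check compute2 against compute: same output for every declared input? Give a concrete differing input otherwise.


These are not equivalent — on a=-1, b=-6, c=-4 the outputs split (-5 vs -171689).
compute: tmp = -1; val = -1; (((c * tmp) + (tmp * -3)) > (c + 4)) -> true; tmp = -6; res = 0; [i=2]; res = 0; [j=0]; res = 9; [j=1]; res = 18; [i=3]; res = 108; [j=0]; res = 118; [j=1]; res = 128; [i=4]; res = 768; [j=0]; res = 779; [j=1]; res = 790; [i=5]; res = 4740; [j=0]; res = 4752; [j=1]; res = 4764; [i=6]; res = 28584; [j=0]; res = 28597; [j=1]; res = 28610; [i=7]; res = 171660; [j=0]; res = 171674; [j=1]; res = 171688; res = -6; return -5
compute2: tmp = -1; (((c * tmp) + (tmp * -3)) > (c + 4)) -> true; tot = -4; tmp = -6; res = 0; [i=2]; res = 0; [j=0]; res = -9; [j=1]; res = -18; [i=3]; res = -108; [j=0]; res = -118; [j=1]; res = -128; [i=4]; res = -768; [j=0]; res = -779; [j=1]; res = -790; [i=5]; res = -4740; [j=0]; res = -4752; [j=1]; res = -4764; [i=6]; res = -28584; [j=0]; res = -28597; [j=1]; res = -28610; [i=7]; res = -171660; [j=0]; res = -171674; [j=1]; res = -171688; res = -171690; return -171689
verdict: not equivalent; witness: a=-1, b=-6, c=-4


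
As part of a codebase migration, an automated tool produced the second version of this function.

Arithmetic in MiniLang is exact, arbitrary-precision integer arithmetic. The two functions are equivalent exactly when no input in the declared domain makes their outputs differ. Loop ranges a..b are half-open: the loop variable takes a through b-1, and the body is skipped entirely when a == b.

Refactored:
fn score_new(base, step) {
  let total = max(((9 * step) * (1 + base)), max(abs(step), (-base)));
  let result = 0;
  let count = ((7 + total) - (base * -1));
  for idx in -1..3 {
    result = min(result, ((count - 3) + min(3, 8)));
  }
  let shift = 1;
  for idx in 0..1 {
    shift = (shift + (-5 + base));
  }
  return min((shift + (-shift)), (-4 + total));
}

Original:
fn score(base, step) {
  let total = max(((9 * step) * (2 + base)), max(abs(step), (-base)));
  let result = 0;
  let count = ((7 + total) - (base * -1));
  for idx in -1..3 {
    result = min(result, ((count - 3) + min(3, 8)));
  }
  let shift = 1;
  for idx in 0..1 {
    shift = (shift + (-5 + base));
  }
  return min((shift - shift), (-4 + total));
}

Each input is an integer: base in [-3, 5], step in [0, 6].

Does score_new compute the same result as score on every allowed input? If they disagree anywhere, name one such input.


Try base=-1, step=1.
score: total becomes 9; next result becomes 0; next count becomes 15; next at idx=-1:; next result becomes 0; next at idx=0:; next result becomes 0; next at idx=1:; next result becomes 0; next at idx=2:; next result becomes 0; next shift becomes 1; next at idx=0:; next shift becomes -5; next final value 0
score_new: total becomes 1; next result becomes 0; next count becomes 7; next at idx=-1:; next result becomes 0; next at idx=0:; next result becomes 0; next at idx=1:; next result becomes 0; next at idx=2:; next result becomes 0; next shift becomes 1; next at idx=0:; next shift becomes -5; next final value -3
0 vs -3 — the two versions disagree here.
verdict: not equivalent; witness: base=-1, step=1


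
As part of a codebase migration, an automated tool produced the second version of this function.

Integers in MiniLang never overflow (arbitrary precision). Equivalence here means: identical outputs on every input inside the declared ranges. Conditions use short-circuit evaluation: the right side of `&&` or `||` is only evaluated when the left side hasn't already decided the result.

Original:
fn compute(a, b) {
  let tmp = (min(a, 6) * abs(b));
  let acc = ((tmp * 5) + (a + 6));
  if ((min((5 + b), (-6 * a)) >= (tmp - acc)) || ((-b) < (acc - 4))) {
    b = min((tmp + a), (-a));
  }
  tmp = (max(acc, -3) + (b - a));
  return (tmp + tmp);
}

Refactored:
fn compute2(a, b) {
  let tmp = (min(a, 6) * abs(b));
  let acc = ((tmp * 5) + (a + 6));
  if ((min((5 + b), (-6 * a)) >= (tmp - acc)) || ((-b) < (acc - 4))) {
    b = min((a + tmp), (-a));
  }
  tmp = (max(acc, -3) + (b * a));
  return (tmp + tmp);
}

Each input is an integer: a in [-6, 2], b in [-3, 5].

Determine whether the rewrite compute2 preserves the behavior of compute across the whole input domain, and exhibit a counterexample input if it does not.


At a=-6, b=-3: compute gives 0, compute2 gives 30.
verdict: not equivalent; witness: a=-6, b=-3


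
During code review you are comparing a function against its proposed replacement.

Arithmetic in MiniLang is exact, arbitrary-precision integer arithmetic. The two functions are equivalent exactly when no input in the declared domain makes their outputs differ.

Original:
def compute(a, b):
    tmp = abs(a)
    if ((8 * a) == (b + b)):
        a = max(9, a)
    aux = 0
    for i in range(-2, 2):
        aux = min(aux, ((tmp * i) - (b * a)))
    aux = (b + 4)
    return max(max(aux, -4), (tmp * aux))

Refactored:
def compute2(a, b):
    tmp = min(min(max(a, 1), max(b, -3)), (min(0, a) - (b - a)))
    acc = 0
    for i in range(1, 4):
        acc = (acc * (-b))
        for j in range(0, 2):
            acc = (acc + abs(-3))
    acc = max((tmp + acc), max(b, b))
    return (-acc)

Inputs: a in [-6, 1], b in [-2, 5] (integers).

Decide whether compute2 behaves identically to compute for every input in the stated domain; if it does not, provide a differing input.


a=-6, b=-2 yields 12 from compute but -32 from compute2.
verdict: not equivalent; witness: a=-6, b=-2


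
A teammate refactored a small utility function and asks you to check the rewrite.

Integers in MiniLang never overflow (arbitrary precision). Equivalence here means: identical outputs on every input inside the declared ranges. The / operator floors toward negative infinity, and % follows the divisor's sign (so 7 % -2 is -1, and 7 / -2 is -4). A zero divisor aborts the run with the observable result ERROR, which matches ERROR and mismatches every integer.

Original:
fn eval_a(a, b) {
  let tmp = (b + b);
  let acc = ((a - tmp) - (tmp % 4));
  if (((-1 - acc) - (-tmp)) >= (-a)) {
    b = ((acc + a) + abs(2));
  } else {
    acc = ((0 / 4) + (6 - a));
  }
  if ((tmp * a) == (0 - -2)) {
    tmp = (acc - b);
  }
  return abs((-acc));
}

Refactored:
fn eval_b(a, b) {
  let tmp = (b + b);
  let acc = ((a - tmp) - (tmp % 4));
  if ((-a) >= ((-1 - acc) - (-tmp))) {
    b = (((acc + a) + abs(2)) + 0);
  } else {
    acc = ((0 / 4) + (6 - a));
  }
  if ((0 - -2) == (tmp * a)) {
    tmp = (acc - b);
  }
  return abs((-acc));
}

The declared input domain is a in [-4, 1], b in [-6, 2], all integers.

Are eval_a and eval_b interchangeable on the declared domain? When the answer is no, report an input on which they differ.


Consider the input a=-4, b=-6.
eval_a: tmp := -12 | acc := 8 | (((-1 - acc) - (-tmp)) >= (-a)): false | acc := 10 | ((tmp * a) == (0 - -2)): false | result 10
eval_b: tmp := -12 | acc := 8 | ((-a) >= ((-1 - acc) - (-tmp))): true | b := 6 | ((0 - -2) == (tmp * a)): false | result 8
10 against 8: the behavior changed.
verdict: not equivalent; witness: a=-4, b=-6


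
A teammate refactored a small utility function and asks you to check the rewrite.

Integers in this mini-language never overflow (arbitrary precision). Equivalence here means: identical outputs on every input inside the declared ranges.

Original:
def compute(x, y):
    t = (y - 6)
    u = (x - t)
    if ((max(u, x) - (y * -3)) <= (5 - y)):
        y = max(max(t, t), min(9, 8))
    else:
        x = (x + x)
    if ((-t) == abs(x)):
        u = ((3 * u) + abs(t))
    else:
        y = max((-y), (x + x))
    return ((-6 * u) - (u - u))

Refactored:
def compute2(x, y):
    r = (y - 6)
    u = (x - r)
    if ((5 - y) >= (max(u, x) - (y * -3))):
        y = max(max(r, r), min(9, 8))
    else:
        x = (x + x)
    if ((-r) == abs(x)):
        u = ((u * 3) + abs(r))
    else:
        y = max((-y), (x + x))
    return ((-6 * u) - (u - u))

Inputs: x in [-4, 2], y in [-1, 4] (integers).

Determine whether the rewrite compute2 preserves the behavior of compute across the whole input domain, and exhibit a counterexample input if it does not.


This is a faithful refactor — local variable names differ, comparison usage differs, but the computed results match everywhere.
Spot check at x=2, y=2 — compute: t becomes -4; next u becomes 6; next ((max(u, x) - (y * -3)) <= (5 - y)) evaluates to false; next x becomes 4; next ((-t) == abs(x)) evaluates to true; next u becomes 22; next final value -132. compute2: r becomes -4; next u becomes 6; next ((5 - y) >= (max(u, x) - (y * -3))) evaluates to false; next x becomes 4; next ((-r) == abs(x)) evaluates to true; next u becomes 22; next final value -132. Both give -132.
Across all 42 domain points the two functions coincide.
verdict: equivalent


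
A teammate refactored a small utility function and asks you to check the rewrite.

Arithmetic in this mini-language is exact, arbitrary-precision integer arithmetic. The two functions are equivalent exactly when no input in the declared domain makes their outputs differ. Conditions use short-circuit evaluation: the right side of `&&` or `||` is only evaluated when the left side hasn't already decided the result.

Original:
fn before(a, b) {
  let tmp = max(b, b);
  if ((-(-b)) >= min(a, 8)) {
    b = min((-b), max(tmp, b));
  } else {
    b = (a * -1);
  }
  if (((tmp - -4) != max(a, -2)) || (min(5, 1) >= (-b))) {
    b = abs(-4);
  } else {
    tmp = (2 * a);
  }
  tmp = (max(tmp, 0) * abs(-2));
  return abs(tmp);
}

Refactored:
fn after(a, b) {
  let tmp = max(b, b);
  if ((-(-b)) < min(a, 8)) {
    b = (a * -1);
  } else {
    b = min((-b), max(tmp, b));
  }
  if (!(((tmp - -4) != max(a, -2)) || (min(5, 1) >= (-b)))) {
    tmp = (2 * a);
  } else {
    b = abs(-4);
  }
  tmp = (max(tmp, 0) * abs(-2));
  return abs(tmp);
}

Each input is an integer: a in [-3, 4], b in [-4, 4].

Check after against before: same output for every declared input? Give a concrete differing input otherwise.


Behavior is preserved: although boolean connective usage differs; also comparison usage differs, the outputs never diverge.
As a probe, take a=4, b=-1: before runs tmp becomes -1; next ((-(-b)) >= min(a, 8)) evaluates to false; next b becomes -4; next (((tmp - -4) != max(a, -2)) || (min(5, 1) >= (-b))) evaluates to true; next b becomes 4; next tmp becomes 0; next final value 0; after runs tmp becomes -1; next ((-(-b)) < min(a, 8)) evaluates to true; next b becomes -4; next (!(((tmp - -4) != max(a, -2)) || (min(5, 1) >= (-b)))) evaluates to false; next b becomes 4; next tmp becomes 0; next final value 0; both end at 0.
Sweeping the whole domain (72 inputs) finds no disagreement.
verdict: equivalent


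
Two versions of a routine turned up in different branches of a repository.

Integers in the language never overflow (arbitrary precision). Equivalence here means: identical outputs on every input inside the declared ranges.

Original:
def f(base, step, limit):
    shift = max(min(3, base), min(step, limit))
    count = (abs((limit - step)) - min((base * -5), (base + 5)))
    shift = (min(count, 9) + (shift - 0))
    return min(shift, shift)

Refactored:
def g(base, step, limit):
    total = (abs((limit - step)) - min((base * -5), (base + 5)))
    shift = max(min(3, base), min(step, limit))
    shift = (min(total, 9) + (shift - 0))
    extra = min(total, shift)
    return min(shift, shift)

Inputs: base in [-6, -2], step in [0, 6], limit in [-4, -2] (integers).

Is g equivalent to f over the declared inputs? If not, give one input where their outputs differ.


Equivalent — the differences include statement counts differ; also min/max/abs usage differs; also local variable names differ, yet no declared input distinguishes the two.
Spot check at base=-4, step=4, limit=-4 — f: shift := -4 | count := 7 | shift := 3 | result 3. g: total := 7 | shift := -4 | shift := 3 | extra := 3 | result 3. Both give 3.
Across all 105 domain points the two functions coincide.
verdict: equivalent


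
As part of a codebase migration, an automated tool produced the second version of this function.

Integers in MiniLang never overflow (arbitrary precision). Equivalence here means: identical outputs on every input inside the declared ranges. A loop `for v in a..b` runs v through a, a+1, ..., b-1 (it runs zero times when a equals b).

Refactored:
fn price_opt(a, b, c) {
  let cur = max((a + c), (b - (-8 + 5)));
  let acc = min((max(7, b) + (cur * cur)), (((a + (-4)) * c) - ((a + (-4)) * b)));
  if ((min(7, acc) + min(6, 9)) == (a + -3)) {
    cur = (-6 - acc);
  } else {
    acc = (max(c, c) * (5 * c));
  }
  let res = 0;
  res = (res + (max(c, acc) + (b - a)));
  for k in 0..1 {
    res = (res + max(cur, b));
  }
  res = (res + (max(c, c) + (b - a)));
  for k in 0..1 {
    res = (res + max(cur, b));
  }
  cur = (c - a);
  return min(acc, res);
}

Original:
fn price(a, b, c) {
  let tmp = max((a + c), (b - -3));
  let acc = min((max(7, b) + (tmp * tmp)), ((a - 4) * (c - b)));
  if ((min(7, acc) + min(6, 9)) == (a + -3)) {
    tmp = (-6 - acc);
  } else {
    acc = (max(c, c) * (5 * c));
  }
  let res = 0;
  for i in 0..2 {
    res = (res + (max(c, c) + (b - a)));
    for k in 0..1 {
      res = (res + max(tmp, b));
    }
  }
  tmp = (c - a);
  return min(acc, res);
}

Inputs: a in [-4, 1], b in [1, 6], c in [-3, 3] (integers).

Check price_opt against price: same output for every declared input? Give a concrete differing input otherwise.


On input a=-4, b=1, c=-3, price returns 12 while price_opt returns 45.
verdict: not equivalent; witness: a=-4, b=1, c=-3


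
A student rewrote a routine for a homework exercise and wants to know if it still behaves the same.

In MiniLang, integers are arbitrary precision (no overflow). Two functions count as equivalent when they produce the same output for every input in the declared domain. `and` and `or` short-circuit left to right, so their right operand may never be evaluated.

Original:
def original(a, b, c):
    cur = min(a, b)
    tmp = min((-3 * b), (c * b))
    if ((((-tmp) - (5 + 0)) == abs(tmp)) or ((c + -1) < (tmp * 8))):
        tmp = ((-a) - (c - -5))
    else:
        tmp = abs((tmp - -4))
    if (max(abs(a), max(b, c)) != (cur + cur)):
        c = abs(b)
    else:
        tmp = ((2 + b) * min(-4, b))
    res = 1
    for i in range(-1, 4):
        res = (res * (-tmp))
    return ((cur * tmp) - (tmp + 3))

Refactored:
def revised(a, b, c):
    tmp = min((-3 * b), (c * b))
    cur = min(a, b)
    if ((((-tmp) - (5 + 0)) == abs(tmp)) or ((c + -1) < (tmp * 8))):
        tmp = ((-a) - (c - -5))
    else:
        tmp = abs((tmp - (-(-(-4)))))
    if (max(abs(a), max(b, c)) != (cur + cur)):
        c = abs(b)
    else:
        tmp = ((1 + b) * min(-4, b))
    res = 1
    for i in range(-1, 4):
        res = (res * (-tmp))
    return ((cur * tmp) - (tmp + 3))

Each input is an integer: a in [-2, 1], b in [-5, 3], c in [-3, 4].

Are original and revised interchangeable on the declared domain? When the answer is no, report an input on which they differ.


Not equivalent: a=0, b=0, c=-3 separates them (5 vs 1).
original: cur := 0 | tmp := 0 | ((((-tmp) - (5 + 0)) == abs(tmp)) or ((c + -1) < (tmp * 8))): true | tmp := -2 | (max(abs(a), max(b, c)) != (cur + cur)): false | tmp := -8 | res := 1 | iter i=-1: | res := 8 | iter i=0: | res := 64 | iter i=1: | res := 512 | iter i=2: | res := 4096 | iter i=3: | res := 32768 | result 5
revised: tmp := 0 | cur := 0 | ((((-tmp) - (5 + 0)) == abs(tmp)) or ((c + -1) < (tmp * 8))): true | tmp := -2 | (max(abs(a), max(b, c)) != (cur + cur)): false | tmp := -4 | res := 1 | iter i=-1: | res := 4 | iter i=0: | res := 16 | iter i=1: | res := 64 | iter i=2: | res := 256 | iter i=3: | res := 1024 | result 1
verdict: not equivalent; witness: a=0, b=0, c=-3


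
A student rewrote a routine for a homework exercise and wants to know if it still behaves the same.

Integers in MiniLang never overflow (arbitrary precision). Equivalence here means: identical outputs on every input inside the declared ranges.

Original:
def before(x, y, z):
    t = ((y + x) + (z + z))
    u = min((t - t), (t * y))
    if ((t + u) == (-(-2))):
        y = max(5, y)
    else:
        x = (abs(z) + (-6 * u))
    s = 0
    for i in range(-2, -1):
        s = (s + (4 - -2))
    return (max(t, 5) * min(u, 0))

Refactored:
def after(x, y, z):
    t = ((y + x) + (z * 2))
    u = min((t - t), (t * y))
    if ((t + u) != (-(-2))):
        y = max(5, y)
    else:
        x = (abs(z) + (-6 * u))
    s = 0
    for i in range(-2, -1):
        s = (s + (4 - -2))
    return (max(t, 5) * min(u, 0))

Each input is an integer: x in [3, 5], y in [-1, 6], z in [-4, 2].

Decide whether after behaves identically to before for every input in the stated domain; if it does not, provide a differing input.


The one real change (`((t + u) == (-(-2)))` became `((t + u) != (-(-2)))`) has no effect anywhere in the declared ranges.
Tracing x=5, y=3, z=-4: before: t = 0; u = 0; ((t + u) == (-(-2))) -> false; x = 4; s = 0; [i=-2]; s = 6; return 0 | after: t = 0; u = 0; ((t + u) != (-(-2))) -> true; y = 5; s = 0; [i=-2]; s = 6; return 0 — matching result 0.
Checked all 168 inputs in the declared domain: the outputs agree on every one.
verdict: equivalent


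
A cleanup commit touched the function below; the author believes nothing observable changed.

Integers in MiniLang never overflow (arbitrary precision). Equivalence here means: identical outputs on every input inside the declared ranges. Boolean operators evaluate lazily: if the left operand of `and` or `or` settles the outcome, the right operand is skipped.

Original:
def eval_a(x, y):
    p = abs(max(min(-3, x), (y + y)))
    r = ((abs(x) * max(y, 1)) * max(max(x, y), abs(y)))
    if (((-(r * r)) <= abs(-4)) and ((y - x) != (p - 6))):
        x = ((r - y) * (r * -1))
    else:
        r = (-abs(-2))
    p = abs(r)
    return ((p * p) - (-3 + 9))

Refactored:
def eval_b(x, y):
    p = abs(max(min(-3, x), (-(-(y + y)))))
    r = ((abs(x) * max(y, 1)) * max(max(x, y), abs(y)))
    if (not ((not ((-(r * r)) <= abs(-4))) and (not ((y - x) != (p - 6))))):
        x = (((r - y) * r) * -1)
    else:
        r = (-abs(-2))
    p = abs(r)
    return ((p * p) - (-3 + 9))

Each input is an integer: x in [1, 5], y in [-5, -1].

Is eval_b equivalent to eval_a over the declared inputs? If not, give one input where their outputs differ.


The rewrite breaks on x=3, y=-1, where the results are -2 and 75.
eval_a: p=2, then r=9, then (((-(r * r)) <= abs(-4)) and ((y - x) != (p - 6))) is false, then r=-2, then p=2, then returns -2
eval_b: p=2, then r=9, then (not ((not ((-(r * r)) <= abs(-4))) and (not ((y - x) != (p - 6))))) is true, then x=-90, then p=9, then returns 75
verdict: not equivalent; witness: x=3, y=-1
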